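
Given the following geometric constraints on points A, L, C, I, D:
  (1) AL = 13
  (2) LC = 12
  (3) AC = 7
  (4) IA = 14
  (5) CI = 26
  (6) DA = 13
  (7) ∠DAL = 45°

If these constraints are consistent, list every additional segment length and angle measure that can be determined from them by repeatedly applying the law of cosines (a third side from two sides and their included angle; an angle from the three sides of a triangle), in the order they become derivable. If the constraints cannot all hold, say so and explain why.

These constraints are not satisfiable: by the triangle inequality in triangle ACI, (3) AC = 7 and (4) IA = 14 force CI ≤ 7 + 14 = 21, but (5) says CI = 26. No planar figure meets all of them, so nothing further can be derived.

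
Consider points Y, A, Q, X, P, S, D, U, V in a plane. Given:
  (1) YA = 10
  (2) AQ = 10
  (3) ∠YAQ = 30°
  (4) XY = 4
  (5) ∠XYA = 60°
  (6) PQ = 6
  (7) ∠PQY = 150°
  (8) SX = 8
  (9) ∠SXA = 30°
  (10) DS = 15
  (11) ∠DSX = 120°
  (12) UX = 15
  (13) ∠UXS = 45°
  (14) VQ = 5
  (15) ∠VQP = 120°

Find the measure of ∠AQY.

Step 1: By the law of cosines on triangle QAY: QY² = 10² + 10² − 2·10·10·cos(30°) = 26.79, so QY ≈ 5.18.
Step 2: By the inverse law of cosines on triangle AQY: cos(∠AQY) = (10² + 5.18² − 10²) / (2·10·5.18) = 26.79/103.53 = 0.2588, so ∠AQY = 75°.

Therefore, the measure of angle ∠AQY = 75°.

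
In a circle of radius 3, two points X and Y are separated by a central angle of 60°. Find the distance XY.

Drop a perpendicular from the center to the chord, bisecting both the chord and the central angle.
Each half-chord = r sin(θ/2) = 3 sin(30°).
The full chord = 2 × 3 × sin(30°) = 3.

3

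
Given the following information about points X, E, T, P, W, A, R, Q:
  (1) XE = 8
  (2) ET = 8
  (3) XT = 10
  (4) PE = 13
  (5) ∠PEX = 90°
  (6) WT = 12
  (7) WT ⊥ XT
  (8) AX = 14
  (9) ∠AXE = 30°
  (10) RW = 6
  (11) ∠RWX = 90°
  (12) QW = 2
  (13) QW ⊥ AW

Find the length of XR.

Step 1: By the law of cosines on triangle XTW: XW² = 10² + 12² − 2·10·12·cos(90°) = 244, so XW = 2·√61.
Step 2: By the law of cosines on triangle XWR: XR² = (2·√61)² + 6² − 2·2·√61·6·cos(90°) = 280, so XR = 2·√70.

Therefore, the length of XR = 2·√70.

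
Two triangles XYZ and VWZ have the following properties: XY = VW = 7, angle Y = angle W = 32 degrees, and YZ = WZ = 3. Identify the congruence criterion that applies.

The given information matches SAS: Two pairs of corresponding sides and the included angle are equal (Side-Angle-Side).

SAS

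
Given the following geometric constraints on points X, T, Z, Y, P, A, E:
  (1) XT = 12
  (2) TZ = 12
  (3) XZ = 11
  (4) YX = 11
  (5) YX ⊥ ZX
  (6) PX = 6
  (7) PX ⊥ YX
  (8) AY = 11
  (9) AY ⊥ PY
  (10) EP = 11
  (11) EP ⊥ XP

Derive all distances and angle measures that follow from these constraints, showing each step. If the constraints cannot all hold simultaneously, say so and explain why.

The constraints are consistent.

Step 1: From XP = 6, PE = 11, and ∠XPE = 90°, by the law of cosines:
  XE² = XP² + PE² - 2·XP·PE·cos(90°) = 36 + 121 - 0 = 157
  XE = √157

Step 2: From ZX = 11, XY = 11, and ∠ZXY = 90°, by the law of cosines:
  ZY² = ZX² + XY² - 2·ZX·XY·cos(90°) = 121 + 121 - 0 = 242
  ZY = 11·√2

Step 3: From YX = 11, XP = 6, and ∠YXP = 90°, by the law of cosines:
  YP² = YX² + XP² - 2·YX·XP·cos(90°) = 121 + 36 - 0 = 157
  YP = √157

Step 4: From XT = 12, XZ = 11, TZ = 12, by the inverse law of cosines:
  cos(∠TXZ) = (XT² + XZ² - TZ²) / (2·XT·XZ)
  ∠TXZ = 62.72°

Step 5: From TX = 12, TZ = 12, XZ = 11, by the inverse law of cosines:
  cos(∠XTZ) = (TX² + TZ² - XZ²) / (2·TX·TZ)
  ∠XTZ = 54.56°

Step 6: From ZT = 12, ZX = 11, TX = 12, by the inverse law of cosines:
  cos(∠TZX) = (ZT² + ZX² - TX²) / (2·ZT·ZX)
  ∠TZX = 62.72°

Step 7: From PY = √157, YA = 11, and ∠PYA = 90°, by the law of cosines:
  PA² = PY² + YA² - 2·PY·YA·cos(90°) = 157 + 121 - 0 = 278
  PA ≈ 16.67

Step 8: From XE = √157, XP = 6, EP = 11, by the inverse law of cosines:
  cos(∠EXP) = (XE² + XP² - EP²) / (2·XE·XP)
  ∠EXP = 61.39°

Step 9: From ZX = 11, ZY = 11·√2, XY = 11, by the inverse law of cosines:
  cos(∠XZY) = (ZX² + ZY² - XY²) / (2·ZX·ZY)
  ∠XZY = 45°

Step 10: From YP = √157, YX = 11, PX = 6, by the inverse law of cosines:
  cos(∠PYX) = (YP² + YX² - PX²) / (2·YP·YX)
  ∠PYX = 28.61°

Step 11: From YX = 11, YZ = 11·√2, XZ = 11, by the inverse law of cosines:
  cos(∠XYZ) = (YX² + YZ² - XZ²) / (2·YX·YZ)
  ∠XYZ = 45°

Step 12: From PX = 6, PY = √157, XY = 11, by the inverse law of cosines:
  cos(∠XPY) = (PX² + PY² - XY²) / (2·PX·PY)
  ∠XPY = 61.39°

Step 13: From EP = 11, EX = √157, PX = 6, by the inverse law of cosines:
  cos(∠PEX) = (EP² + EX² - PX²) / (2·EP·EX)
  ∠PEX = 28.61°

Step 14: From PA = 16.67, PY = √157, AY = 11, by the inverse law of cosines:
  cos(∠APY) = (PA² + PY² - AY²) / (2·PA·PY)
  ∠APY = 41.28°

Step 15: From AP = 16.67, AY = 11, PY = √157, by the inverse law of cosines:
  cos(∠PAY) = (AP² + AY² - PY²) / (2·AP·AY)
  ∠PAY = 48.72°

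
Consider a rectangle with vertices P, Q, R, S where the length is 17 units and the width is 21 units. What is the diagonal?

Using the Pythagorean theorem:
d² = 17² + 21² = 289 + 441 = 730
d = sqrt(730)

sqrt(730)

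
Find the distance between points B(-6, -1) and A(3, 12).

d = sqrt((9)^2 + (13)^2) = sqrt(250) = 5*sqrt(10)

5*sqrt(10)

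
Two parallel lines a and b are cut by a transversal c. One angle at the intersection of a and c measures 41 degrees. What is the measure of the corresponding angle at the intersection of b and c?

When a transversal crosses parallel lines, angles in the same position at each intersection are called corresponding angles.
These are always equal, so the answer is 41 degrees.

41 degrees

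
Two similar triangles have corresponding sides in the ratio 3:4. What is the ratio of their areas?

Area scales with the square of linear dimensions. If every length is multiplied by 3/4, then the area is multiplied by (3/4)^2 = 9/16.
The area ratio is 9:16.

9:16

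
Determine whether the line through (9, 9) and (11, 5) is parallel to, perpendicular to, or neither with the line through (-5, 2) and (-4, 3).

Slope of line 1: m1 = (5 - 9)/(11 - 9) = -4/2 = -2
Slope of line 2: m2 = (3 - 2)/(-4 - -5) = 1/1 = 1
m1 != m2 (-2 != 1), so not parallel.
m1 * m2 = (-2) * (1) = -2 != -1, so not perpendicular.
The lines are neither parallel nor perpendicular.

Neither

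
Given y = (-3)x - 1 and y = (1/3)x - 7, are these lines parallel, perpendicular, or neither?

Slope of line 1: m1 = -3
Slope of line 2: m2 = 1/3
Two lines are perpendicular when the product of their slopes is -1 (negative reciprocals).
m1 * m2 = (-3) * (1/3) = -1, confirming perpendicularity.

Perpendicular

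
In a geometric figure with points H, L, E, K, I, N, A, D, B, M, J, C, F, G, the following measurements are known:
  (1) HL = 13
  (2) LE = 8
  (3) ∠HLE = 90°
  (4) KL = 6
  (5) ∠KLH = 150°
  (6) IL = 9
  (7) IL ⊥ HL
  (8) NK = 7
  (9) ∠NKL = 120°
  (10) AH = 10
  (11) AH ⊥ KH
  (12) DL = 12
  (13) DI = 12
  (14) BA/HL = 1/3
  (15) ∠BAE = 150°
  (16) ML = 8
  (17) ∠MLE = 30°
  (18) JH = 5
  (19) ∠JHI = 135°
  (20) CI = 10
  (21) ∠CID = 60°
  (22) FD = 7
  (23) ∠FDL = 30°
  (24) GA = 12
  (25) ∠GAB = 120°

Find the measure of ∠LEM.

Step 1: By the law of cosines on triangle ELM: EM² = 8² + 8² − 2·8·8·cos(30°) = 17.15, so EM ≈ 4.14.
Step 2: By the inverse law of cosines on triangle LEM: cos(∠LEM) = (8² + 4.14² − 8²) / (2·8·4.14) = 17.15/66.26 = 0.2588, so ∠LEM = 75°.

Therefore, the measure of angle ∠LEM = 75°.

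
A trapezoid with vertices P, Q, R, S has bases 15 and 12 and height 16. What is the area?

Area = (15 + 12) * 16 / 2 = 432 / 2 = 216

216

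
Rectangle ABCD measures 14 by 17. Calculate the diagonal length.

Using the Pythagorean theorem:
d² = 14² + 17² = 196 + 289 = 485
d = sqrt(485)

sqrt(485)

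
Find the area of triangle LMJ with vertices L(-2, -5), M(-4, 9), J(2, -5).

The Shoelace formula computes the area from vertex coordinates by summing cross products.
For vertices (-2,-5), (-4,9), (2,-5):
Signed sum = -2*9 - -4*-5 + -4*-5 - 2*9 + 2*-5 - -2*-5
= -38 + 2 + -20 = -56
Area = (1/2)|-56| = 28.

28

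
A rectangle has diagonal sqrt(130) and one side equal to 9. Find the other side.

Using the Pythagorean theorem: d^2 = a^2 + b^2
b^2 = d^2 - a^2
b^2 = 130 - 81
b^2 = 49
b = sqrt(49) = 7

7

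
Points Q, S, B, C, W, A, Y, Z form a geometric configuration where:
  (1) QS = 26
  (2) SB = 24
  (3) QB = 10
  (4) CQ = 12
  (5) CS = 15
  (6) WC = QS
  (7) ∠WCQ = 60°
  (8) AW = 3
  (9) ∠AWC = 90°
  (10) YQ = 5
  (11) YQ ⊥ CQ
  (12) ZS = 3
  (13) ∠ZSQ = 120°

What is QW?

From the given relations: WC = QS = 26.
Step 1: By the law of cosines on triangle QCW: QW² = 12² + 26² − 2·12·26·cos(60°) = 508, so QW = 2·√127.

Therefore, the length of QW = 2·√127.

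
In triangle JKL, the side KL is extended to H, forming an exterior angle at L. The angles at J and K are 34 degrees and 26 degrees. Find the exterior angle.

Exterior angle = 34 + 26 = 60 degrees (exterior angle theorem).

60 degrees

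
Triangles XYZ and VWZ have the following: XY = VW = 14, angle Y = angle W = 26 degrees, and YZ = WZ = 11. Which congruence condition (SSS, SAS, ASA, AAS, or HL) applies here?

The given information provides:
XY = VW = 14, angle Y = angle W = 26 degrees, and YZ = WZ = 11
This matches the SAS congruence theorem.
Two pairs of corresponding sides and the included angle are equal (Side-Angle-Side).

SAS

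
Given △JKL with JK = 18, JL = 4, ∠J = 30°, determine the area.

When two sides and the included angle are known, the area formula is (1/2)ab sin(C).
The height from one side to the opposite vertex is 4 sin(30°) = 2.
Area = (1/2) * 18 * 2 = 18.

18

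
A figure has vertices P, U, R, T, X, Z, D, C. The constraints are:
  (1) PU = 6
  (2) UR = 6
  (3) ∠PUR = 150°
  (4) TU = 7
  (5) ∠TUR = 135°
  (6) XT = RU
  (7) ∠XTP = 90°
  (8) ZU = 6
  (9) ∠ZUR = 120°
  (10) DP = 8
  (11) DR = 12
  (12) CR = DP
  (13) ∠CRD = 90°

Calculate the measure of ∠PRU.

Step 1: By the law of cosines on triangle RUP: RP² = 6² + 6² − 2·6·6·cos(150°) = 134.35, so RP ≈ 11.59.
Step 2: By the inverse law of cosines on triangle PRU: cos(∠PRU) = (11.59² + 6² − 6²) / (2·11.59·6) = 134.35/139.09 = 0.9659, so ∠PRU = 15°.

Therefore, the measure of angle ∠PRU = 15°.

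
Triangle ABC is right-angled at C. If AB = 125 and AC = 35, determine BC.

Rearranging the Pythagorean theorem to solve for the unknown leg:
leg^2 = hypotenuse^2 - known_leg^2 = 15625 - 1225 = 14400
leg = sqrt(14400) = 120.

120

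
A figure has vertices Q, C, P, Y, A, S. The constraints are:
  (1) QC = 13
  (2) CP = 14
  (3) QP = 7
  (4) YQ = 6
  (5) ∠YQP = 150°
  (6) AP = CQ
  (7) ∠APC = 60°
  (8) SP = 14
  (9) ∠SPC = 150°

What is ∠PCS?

Step 1: By the law of cosines on triangle CPS: CS² = 14² + 14² − 2·14·14·cos(150°) = 731.48, so CS ≈ 27.05.
Step 2: By the inverse law of cosines on triangle PCS: cos(∠PCS) = (14² + 27.05² − 14²) / (2·14·27.05) = 731.48/757.29 = 0.9659, so ∠PCS = 15°.

Therefore, the measure of angle ∠PCS = 15°.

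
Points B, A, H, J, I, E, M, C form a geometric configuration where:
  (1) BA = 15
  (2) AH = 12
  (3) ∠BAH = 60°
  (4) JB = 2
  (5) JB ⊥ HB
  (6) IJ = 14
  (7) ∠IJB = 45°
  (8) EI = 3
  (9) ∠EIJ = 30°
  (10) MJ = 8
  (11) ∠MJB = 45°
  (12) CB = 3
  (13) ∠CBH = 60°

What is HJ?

Step 1: By the law of cosines on triangle BAH: BH² = 15² + 12² − 2·15·12·cos(60°) = 189, so BH = 3·√21.
Step 2: By the law of cosines on triangle HBJ: HJ² = (3·√21)² + 2² − 2·3·√21·2·cos(90°) = 193, so HJ = √193.

Therefore, the length of HJ = √193.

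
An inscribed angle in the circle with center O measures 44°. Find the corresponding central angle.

By the inscribed angle theorem, the central angle is twice the inscribed angle.
Central angle = 2 × 44° = 88°

88°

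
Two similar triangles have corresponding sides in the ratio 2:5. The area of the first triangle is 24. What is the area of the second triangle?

For similar figures, the area ratio equals the square of the side ratio.
Side ratio (the first triangle to the second triangle) = 2:5, so area ratio = 2^2:5^2 = 4:25.
If the area of the first triangle is 24, then the area of the second triangle = 24 * (25/4) = 150.

150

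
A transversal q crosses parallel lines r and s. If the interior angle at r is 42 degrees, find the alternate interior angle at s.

Alternate interior angles formed by parallel lines and a transversal are equal.
The given angle is 42 degrees.
The alternate interior angle = 42 degrees.

42 degrees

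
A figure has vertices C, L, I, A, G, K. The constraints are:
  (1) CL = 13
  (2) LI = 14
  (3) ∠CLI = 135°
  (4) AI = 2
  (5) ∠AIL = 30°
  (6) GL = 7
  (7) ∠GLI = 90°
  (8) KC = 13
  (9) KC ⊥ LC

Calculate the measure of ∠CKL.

Step 1: By the law of cosines on triangle KCL: KL² = 13² + 13² − 2·13·13·cos(90°) = 338, so KL = 13·√2.
Step 2: By the inverse law of cosines on triangle CKL: cos(∠CKL) = (13² + (13·√2)² − 13²) / (2·13·13·√2) = 338/478 = 0.7071, so ∠CKL = 45°.

Therefore, the measure of angle ∠CKL = 45°.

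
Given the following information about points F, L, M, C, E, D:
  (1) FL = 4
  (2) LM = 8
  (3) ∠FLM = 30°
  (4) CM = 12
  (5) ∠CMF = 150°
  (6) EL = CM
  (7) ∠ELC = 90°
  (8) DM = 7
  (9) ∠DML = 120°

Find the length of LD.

Step 1: By the law of cosines on triangle LMD: LD² = 8² + 7² − 2·8·7·cos(120°) = 169, so LD = 13.

Therefore, the length of LD = 13.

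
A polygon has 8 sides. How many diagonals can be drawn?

The number of diagonals in an n-gon is n(n - 3)/2.
For n = 8: 8(8 - 3)/2 = 8 × 5 / 2 = 20.

20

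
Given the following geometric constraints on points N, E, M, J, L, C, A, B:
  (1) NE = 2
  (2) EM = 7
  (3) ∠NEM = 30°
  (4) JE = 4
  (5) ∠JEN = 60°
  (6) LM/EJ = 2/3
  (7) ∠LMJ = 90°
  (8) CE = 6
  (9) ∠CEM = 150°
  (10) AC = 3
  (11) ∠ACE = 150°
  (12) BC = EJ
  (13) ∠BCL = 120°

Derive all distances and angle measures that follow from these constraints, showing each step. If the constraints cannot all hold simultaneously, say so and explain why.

The constraints are consistent.

From the given relations:
  LM = 2/3·EJ = 2/3·4 ≈ 2.67
  BC = EJ = 4

Step 1: From NE = 2, EM = 7, and ∠NEM = 30°, by the law of cosines:
  NM² = NE² + EM² - 2·NE·EM·cos(30°) = 4 + 49 - 24.25 = 28.75
  NM ≈ 5.36

Step 2: From NE = 2, EJ = 4, and ∠NEJ = 60°, by the law of cosines:
  NJ² = NE² + EJ² - 2·NE·EJ·cos(60°) = 4 + 16 - 8 = 12
  NJ = 2·√3

Step 3: From EC = 6, CA = 3, and ∠ECA = 150°, by the law of cosines:
  EA² = EC² + CA² - 2·EC·CA·cos(150°) = 36 + 9 + 31.18 = 76.18
  EA ≈ 8.73

Step 4: From ME = 7, EC = 6, and ∠MEC = 150°, by the law of cosines:
  MC² = ME² + EC² - 2·ME·EC·cos(150°) = 49 + 36 + 72.75 = 157.7
  MC ≈ 12.56

Step 5: From NE = 2, NJ = 2·√3, EJ = 4, by the inverse law of cosines:
  cos(∠ENJ) = (NE² + NJ² - EJ²) / (2·NE·NJ)
  ∠ENJ = 90°

Step 6: From NE = 2, NM = 5.36, EM = 7, by the inverse law of cosines:
  cos(∠ENM) = (NE² + NM² - EM²) / (2·NE·NM)
  ∠ENM = 139.25°

Step 7: From EA = 8.73, EC = 6, AC = 3, by the inverse law of cosines:
  cos(∠AEC) = (EA² + EC² - AC²) / (2·EA·EC)
  ∠AEC = 9.9°

Step 8: From MC = 12.56, ME = 7, CE = 6, by the inverse law of cosines:
  cos(∠CME) = (MC² + ME² - CE²) / (2·MC·ME)
  ∠CME = 13.82°

Step 9: From ME = 7, MN = 5.36, EN = 2, by the inverse law of cosines:
  cos(∠EMN) = (ME² + MN² - EN²) / (2·ME·MN)
  ∠EMN = 10.75°

Step 10: From JE = 4, JN = 2·√3, EN = 2, by the inverse law of cosines:
  cos(∠EJN) = (JE² + JN² - EN²) / (2·JE·JN)
  ∠EJN = 30°

Step 11: From CE = 6, CM = 12.56, EM = 7, by the inverse law of cosines:
  cos(∠ECM) = (CE² + CM² - EM²) / (2·CE·CM)
  ∠ECM = 16.18°

Step 12: From AC = 3, AE = 8.73, CE = 6, by the inverse law of cosines:
  cos(∠CAE) = (AC² + AE² - CE²) / (2·AC·AE)
  ∠CAE = 20.1°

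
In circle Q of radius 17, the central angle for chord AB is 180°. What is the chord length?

Chord = 2(17) sin(90°) = 34

34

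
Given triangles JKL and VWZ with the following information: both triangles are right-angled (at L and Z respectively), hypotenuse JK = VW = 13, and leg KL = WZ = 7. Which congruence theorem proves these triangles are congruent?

Consider the given information: both triangles are right-angled (at L and Z respectively), hypotenuse JK = VW = 13, and leg KL = WZ = 7
This is not SAS or ASA: SAS requires two sides and the included angle between them. ASA requires two angles and the side between them.
The correct criterion is HL. The hypotenuse and one leg of two right triangles are equal (Hypotenuse-Leg).

HL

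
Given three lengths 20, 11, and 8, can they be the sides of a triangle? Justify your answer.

The longest side is 20. The other two sides sum to 8 + 11 = 19.
Since 19 ≤ 20, the two shorter sides cannot reach around to close the triangle.

No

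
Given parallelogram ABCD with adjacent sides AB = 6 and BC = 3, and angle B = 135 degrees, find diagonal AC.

Using the law of cosines:
d^2 = 6^2 + 3^2 - 2(6)(3)cos(135 degrees)
d^2 = 36 + 9 - 36*-sqrt(2)/2
d^2 = 18*sqrt(2) + 45
d = 3*sqrt(2*sqrt(2) + 5)

3*sqrt(2*sqrt(2) + 5)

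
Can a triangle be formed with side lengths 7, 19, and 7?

Check the triangle inequality: 7 + 7 = 14 ≤ 19.
Since the sum of two sides does not exceed the third, no triangle can be formed.

No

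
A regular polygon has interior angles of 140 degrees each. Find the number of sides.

Exterior angle = 180 - 140 = 40. n = 360 / 40 = 9.

9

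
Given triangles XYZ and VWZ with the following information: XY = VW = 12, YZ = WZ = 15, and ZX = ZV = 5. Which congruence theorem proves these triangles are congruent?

Consider the given information: XY = VW = 12, YZ = WZ = 15, and ZX = ZV = 5
This is not SAS or AAS: SAS requires two sides and the included angle between them. AAS requires two angles and a non-included side.
The correct criterion is SSS. All three pairs of corresponding sides are equal (Side-Side-Side).

SSS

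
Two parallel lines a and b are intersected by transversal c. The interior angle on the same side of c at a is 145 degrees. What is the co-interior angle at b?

Co-interior (same-side interior) angles are between the parallel lines on the same side of the transversal.
Unlike corresponding or alternate interior angles, they are supplementary rather than equal.
So the angle = 180 - 145 = 35 degrees.

35 degrees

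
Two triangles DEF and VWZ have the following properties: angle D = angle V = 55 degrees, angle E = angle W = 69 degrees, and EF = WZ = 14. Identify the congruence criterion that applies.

Consider the given information: angle D = angle V = 55 degrees, angle E = angle W = 69 degrees, and EF = WZ = 14
This is not SAS or HL: SAS requires two sides and the included angle between them. HL only applies to right triangles with matching hypotenuse and leg.
The correct criterion is AAS. Two pairs of corresponding angles and a non-included side are equal (Angle-Angle-Side).

AAS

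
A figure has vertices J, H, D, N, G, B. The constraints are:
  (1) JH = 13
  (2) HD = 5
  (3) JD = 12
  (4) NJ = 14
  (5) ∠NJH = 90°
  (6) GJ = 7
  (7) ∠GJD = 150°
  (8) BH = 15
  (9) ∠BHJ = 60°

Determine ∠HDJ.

Step 1: By the inverse law of cosines on triangle HDJ: cos(∠HDJ) = (5² + 12² − 13²) / (2·5·12) = 0/120 = 0, so ∠HDJ = 90°.

Therefore, the measure of angle ∠HDJ = 90°.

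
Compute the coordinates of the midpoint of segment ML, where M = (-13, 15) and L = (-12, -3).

The midpoint is the point halfway along the segment.
Move half the horizontal distance: -13 + (-12 - -13)/2 = -13 + 1/2 = -25/2
Move half the vertical distance: 15 + (-3 - 15)/2 = 15 + -18/2 = 6
Midpoint = (-25/2, 6)

(-25/2, 6)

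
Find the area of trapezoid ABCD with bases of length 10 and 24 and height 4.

A trapezoid's area equals the midsegment times the height.
The midsegment is (10 + 24) / 2 = 17.
Area = 17 * 4 = 68.

68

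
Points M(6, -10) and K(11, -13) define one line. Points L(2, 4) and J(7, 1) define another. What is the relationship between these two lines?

Slope of line 1: m1 = (-13 - -10)/(11 - 6) = -3/5 = -3/5
Slope of line 2: m2 = (1 - 4)/(7 - 2) = -3/5 = -3/5
Since m1 = m2 = -3/5, the lines are parallel.

Parallel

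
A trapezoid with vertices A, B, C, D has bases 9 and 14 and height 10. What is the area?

A trapezoid's area equals the midsegment times the height.
The midsegment is (9 + 14) / 2 = 23/2.
Area = 23/2 * 10 = 115.

115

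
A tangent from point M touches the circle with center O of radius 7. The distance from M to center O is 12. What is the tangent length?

Let T be the point of tangency. Then OT ⊥ MT (radius ⊥ tangent).
In right triangle OTM: OM² = OT² + MT²
12² = 7² + MT²
MT² = 95, MT = sqrt(95)

sqrt(95)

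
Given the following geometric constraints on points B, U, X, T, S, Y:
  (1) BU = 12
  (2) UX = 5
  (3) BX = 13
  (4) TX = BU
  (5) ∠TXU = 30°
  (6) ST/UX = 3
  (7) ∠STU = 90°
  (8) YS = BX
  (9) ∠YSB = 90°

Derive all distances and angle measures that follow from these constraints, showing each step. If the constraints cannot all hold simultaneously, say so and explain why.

The constraints are consistent.

From the given relations:
  TX = BU = 12
  ST = 3·UX = 3·5 = 15
  YS = BX = 13

Step 1: From UX = 5, XT = 12, and ∠UXT = 30°, by the law of cosines:
  UT² = UX² + XT² - 2·UX·XT·cos(30°) = 25 + 144 - 103.9 = 65.08
  UT ≈ 8.07

Step 2: From BU = 12, BX = 13, UX = 5, by the inverse law of cosines:
  cos(∠UBX) = (BU² + BX² - UX²) / (2·BU·BX)
  ∠UBX = 22.62°

Step 3: From UB = 12, UX = 5, BX = 13, by the inverse law of cosines:
  cos(∠BUX) = (UB² + UX² - BX²) / (2·UB·UX)
  ∠BUX = 90°

Step 4: From XB = 13, XU = 5, BU = 12, by the inverse law of cosines:
  cos(∠BXU) = (XB² + XU² - BU²) / (2·XB·XU)
  ∠BXU = 67.38°

Step 5: From UT = 8.07, TS = 15, and ∠UTS = 90°, by the law of cosines:
  US² = UT² + TS² - 2·UT·TS·cos(90°) = 65.08 + 225 - 0 = 290.1
  US ≈ 17.03

Step 6: From UT = 8.07, UX = 5, TX = 12, by the inverse law of cosines:
  cos(∠TUX) = (UT² + UX² - TX²) / (2·UT·UX)
  ∠TUX = 131.95°

Step 7: From TU = 8.07, TX = 12, UX = 5, by the inverse law of cosines:
  cos(∠UTX) = (TU² + TX² - UX²) / (2·TU·TX)
  ∠UTX = 18.05°

Step 8: From US = 17.03, UT = 8.07, ST = 15, by the inverse law of cosines:
  cos(∠SUT) = (US² + UT² - ST²) / (2·US·UT)
  ∠SUT = 61.73°

Step 9: From ST = 15, SU = 17.03, TU = 8.07, by the inverse law of cosines:
  cos(∠TSU) = (ST² + SU² - TU²) / (2·ST·SU)
  ∠TSU = 28.27°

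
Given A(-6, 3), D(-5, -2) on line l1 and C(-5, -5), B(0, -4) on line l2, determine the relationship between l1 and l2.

Slope of line 1: m1 = (-2 - 3)/(-5 - -6) = -5/1 = -5
Slope of line 2: m2 = (-4 - -5)/(0 - -5) = 1/5 = 1/5
m1 * m2 = (-5) * (1/5) = -1 = -1, so the lines are perpendicular.

Perpendicular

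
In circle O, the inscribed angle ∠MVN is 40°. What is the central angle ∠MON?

Central angle = 2 × 40° = 80° (inscribed angle theorem).

80°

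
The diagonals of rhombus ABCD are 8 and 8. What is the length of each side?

In a rhombus, the diagonals bisect each other perpendicularly, creating four congruent right triangles.
Each triangle has legs 4 (half of 8) and 4 (half of 8).
The hypotenuse of each right triangle is a side of the rhombus:
side = sqrt(4^2 + 4^2) = sqrt(32) = 4*sqrt(2)

4*sqrt(2)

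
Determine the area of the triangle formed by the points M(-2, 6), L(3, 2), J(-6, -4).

Shoelace: Area = (1/2)|-2(2--4) + 3(-4-6) + -6(6-2)| = (1/2)(66) = 33

33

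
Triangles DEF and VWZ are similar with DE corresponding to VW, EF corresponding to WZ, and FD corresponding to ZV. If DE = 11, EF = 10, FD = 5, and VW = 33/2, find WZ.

k = 33/2/11 = 3/2. WZ = 3/2 * 10 = 15.

15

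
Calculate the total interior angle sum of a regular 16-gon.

The sum of interior angles of an n-sided polygon is (n - 2) * 180.
For n = 16: (16 - 2) * 180 = 14 * 180 = 2520 degrees.

2520 degrees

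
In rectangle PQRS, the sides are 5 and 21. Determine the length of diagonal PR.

A rectangle's diagonal splits it into two right triangles, with the diagonal as the hypotenuse.
By the Pythagorean theorem, d^2 = 5^2 + 21^2 = 466.
Therefore d = sqrt(466).

sqrt(466)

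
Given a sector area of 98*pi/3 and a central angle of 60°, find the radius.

Sector area A = πr² × θ/360, so r² = 360A / (πθ).
r² = 360 × 98*pi/3 / (π × 60)
r² = 196
r = 14

14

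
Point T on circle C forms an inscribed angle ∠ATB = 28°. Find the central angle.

Central angle = 2 × 28° = 56° (inscribed angle theorem).

56°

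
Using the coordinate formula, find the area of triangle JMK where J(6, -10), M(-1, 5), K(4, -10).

The Shoelace formula computes the area from vertex coordinates by summing cross products.
For vertices (6,-10), (-1,5), (4,-10):
Signed sum = 6*5 - -1*-10 + -1*-10 - 4*5 + 4*-10 - 6*-10
= 20 + -10 + 20 = 30
Area = (1/2)|30| = 15.

15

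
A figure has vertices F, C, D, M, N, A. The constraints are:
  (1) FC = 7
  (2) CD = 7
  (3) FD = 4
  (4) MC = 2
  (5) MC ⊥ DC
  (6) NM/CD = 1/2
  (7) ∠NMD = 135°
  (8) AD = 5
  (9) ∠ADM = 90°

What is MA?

Step 1: By the law of cosines on triangle DCM: DM² = 7² + 2² − 2·7·2·cos(90°) = 53, so DM = √53.
Step 2: By the law of cosines on triangle MDA: MA² = √53² + 5² − 2·√53·5·cos(90°) = 78, so MA = √78.

Therefore, the length of MA = √78.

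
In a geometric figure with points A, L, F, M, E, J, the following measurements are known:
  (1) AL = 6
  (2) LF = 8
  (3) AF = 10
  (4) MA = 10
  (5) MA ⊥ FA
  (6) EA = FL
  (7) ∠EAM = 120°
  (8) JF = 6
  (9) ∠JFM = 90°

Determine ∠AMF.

Step 1: By the law of cosines on triangle MAF: MF² = 10² + 10² − 2·10·10·cos(90°) = 200, so MF = 10·√2.
Step 2: By the inverse law of cosines on triangle AMF: cos(∠AMF) = (10² + (10·√2)² − 10²) / (2·10·10·√2) = 200/282.84 = 0.7071, so ∠AMF = 45°.

Therefore, the measure of angle ∠AMF = 45°.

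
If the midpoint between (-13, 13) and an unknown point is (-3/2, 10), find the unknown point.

Using the midpoint formula: M = ((x1 + x2)/2, (y1 + y2)/2)
We know M = (-3/2, 10) and S = (-13, 13)
For x: -3/2 = (-13 + x2)/2, so x2 = 2*-3/2 - -13 = 10
For y: 10 = (13 + y2)/2, so y2 = 2*10 - 13 = 7
R = (10, 7)

(10, 7)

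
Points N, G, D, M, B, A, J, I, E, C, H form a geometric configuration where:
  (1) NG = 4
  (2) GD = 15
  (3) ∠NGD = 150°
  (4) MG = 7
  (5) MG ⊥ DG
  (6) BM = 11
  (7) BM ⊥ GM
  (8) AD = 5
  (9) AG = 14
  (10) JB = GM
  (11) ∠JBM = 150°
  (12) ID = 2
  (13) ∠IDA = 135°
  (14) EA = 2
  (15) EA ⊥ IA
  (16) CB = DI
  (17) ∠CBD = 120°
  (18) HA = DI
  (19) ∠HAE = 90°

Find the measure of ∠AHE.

From the given relations: HA = DI = 2.
Step 1: By the law of cosines on triangle HAE: HE² = 2² + 2² − 2·2·2·cos(90°) = 8, so HE = 2·√2.
Step 2: By the inverse law of cosines on triangle AHE: cos(∠AHE) = (2² + (2·√2)² − 2²) / (2·2·2·√2) = 8/11.31 = 0.7071, so ∠AHE = 45°.

Therefore, the measure of angle ∠AHE = 45°.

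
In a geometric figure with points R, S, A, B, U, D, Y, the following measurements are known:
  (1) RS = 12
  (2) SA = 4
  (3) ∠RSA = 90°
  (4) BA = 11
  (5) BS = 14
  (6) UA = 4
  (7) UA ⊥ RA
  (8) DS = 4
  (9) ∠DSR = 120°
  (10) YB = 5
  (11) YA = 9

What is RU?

Step 1: By the law of cosines on triangle RSA: RA² = 12² + 4² − 2·12·4·cos(90°) = 160, so RA = 4·√10.
Step 2: By the law of cosines on triangle RAU: RU² = (4·√10)² + 4² − 2·4·√10·4·cos(90°) = 176, so RU = 4·√11.

Therefore, the length of RU = 4·√11.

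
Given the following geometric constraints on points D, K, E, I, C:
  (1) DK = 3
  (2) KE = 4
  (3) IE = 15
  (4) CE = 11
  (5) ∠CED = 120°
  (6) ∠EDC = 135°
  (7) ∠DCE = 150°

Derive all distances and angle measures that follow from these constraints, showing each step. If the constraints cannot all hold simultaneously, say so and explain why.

These constraints are not satisfiable: (5), (6) and (7) are the three interior angles of triangle CED, which must sum to 180°, but 120° + 135° + 150° = 405°. No planar figure meets all of them, so nothing further can be derived.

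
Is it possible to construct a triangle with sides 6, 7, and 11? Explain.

For three segments to close into a triangle, no single side can be as long as the other two combined.
The longest side is 11, and 6 + 7 = 13 > 11.
A triangle can be formed.

Yes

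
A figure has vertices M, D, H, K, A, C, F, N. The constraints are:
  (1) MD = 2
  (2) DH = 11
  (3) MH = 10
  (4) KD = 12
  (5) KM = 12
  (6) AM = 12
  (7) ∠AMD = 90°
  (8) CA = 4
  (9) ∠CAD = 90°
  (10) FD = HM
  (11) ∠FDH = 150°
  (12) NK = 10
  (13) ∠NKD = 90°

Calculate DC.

Step 1: By the law of cosines on triangle DMA: DA² = 2² + 12² − 2·2·12·cos(90°) = 148, so DA = 2·√37.
Step 2: By the law of cosines on triangle DAC: DC² = (2·√37)² + 4² − 2·2·√37·4·cos(90°) = 164, so DC = 2·√41.

Therefore, the length of DC = 2·√41.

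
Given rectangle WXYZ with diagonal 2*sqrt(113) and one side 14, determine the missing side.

Using the Pythagorean theorem: d^2 = a^2 + b^2
b^2 = d^2 - a^2
b^2 = 452 - 196
b^2 = 256
b = sqrt(256) = 16

16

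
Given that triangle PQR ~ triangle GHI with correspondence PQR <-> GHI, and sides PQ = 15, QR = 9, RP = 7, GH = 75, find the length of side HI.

Since the triangles are similar, the ratio of corresponding sides is constant.
Scale factor k = GH / PQ = 75 / 15 = 5
HI = k * QR = 5 * 9 = 45

45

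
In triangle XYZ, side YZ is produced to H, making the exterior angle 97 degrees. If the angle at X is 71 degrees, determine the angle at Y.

By the exterior angle theorem: exterior angle = sum of remote interior angles.
97 = 71 + angle Y
angle Y = 97 - 71 = 26 degrees

26 degrees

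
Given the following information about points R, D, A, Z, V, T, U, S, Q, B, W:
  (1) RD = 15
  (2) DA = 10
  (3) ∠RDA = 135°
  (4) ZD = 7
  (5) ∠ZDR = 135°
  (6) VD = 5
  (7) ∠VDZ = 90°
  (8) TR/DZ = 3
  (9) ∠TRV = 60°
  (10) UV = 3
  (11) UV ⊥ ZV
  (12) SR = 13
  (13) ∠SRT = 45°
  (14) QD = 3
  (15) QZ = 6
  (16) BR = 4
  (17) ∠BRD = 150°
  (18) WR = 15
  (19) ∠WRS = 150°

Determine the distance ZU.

Step 1: By the law of cosines on triangle ZDV: ZV² = 7² + 5² − 2·7·5·cos(90°) = 74, so ZV = √74.
Step 2: By the law of cosines on triangle ZVU: ZU² = √74² + 3² − 2·√74·3·cos(90°) = 83, so ZU = √83.

Therefore, the length of ZU = √83.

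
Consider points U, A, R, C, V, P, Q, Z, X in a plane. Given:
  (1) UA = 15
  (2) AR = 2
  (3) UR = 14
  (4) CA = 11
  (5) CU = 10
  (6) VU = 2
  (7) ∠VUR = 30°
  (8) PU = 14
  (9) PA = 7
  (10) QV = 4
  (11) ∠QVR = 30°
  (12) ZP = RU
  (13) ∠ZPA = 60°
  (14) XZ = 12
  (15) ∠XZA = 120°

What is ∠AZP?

From the given relations: ZP = RU = 14.
Step 1: By the law of cosines on triangle ZPA: ZA² = 14² + 7² − 2·14·7·cos(60°) = 147, so ZA = 7·√3.
Step 2: By the inverse law of cosines on triangle AZP: cos(∠AZP) = ((7·√3)² + 14² − 7²) / (2·7·√3·14) = 294/339.48 = 0.866, so ∠AZP = 30°.

Therefore, the measure of angle ∠AZP = 30°.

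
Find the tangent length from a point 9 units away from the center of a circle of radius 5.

The tangent, radius, and line from the external point to the center form a right triangle.
The right angle is where the tangent meets the radius.
By the Pythagorean theorem: tangent² + 5² = 9²
tangent² = 81 - 25 = 56
tangent = 2*sqrt(14)

2*sqrt(14)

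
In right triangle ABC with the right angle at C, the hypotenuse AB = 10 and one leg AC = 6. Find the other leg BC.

Rearranging the Pythagorean theorem to solve for the unknown leg:
leg^2 = hypotenuse^2 - known_leg^2 = 100 - 36 = 64
leg = sqrt(64) = 8.

8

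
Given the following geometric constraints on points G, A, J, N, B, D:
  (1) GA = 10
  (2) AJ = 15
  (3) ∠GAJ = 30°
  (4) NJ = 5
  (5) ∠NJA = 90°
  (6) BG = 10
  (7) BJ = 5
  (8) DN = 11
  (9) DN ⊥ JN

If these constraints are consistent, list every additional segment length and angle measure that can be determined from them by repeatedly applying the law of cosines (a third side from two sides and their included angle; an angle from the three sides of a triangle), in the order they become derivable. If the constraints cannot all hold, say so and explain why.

The constraints are consistent. Derivable facts, in order:
After 1 step:
- AN = 5·√10
- GJ ≈ 8.07
- JD = √146
After 2 steps:
- ∠AGJ = 111.74°
- ∠AJG = 38.26°
- ∠ANJ = 71.57°
- ∠BGJ = 29.76°
- ∠BJG = 96.98°
- ∠DJN = 65.56°
- ∠GBJ = 53.27°
- ∠JAN = 18.43°
- ∠JDN = 24.44°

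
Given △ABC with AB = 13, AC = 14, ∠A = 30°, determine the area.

Area = (1/2) * AB * AC * sin(A)
Area = (1/2) * 13 * 14 * sin(30°)
Area = (1/2) * 13 * 14 * 1/2
Area = 91/2

91/2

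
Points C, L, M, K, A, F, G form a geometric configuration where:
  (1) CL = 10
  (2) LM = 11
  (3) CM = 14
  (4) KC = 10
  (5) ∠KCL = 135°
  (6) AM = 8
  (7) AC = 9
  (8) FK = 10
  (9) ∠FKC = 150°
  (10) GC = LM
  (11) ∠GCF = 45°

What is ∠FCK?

Step 1: By the law of cosines on triangle CKF: CF² = 10² + 10² − 2·10·10·cos(150°) = 373.21, so CF ≈ 19.32.
Step 2: By the inverse law of cosines on triangle FCK: cos(∠FCK) = (19.32² + 10² − 10²) / (2·19.32·10) = 373.21/386.37 = 0.9659, so ∠FCK = 15°.

Therefore, the measure of angle ∠FCK = 15°.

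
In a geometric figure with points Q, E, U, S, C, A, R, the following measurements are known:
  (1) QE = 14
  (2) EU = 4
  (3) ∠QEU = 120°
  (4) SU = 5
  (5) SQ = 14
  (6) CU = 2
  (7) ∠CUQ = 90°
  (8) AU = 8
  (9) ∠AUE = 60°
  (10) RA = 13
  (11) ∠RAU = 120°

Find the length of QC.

Step 1: By the law of cosines on triangle UEQ: UQ² = 4² + 14² − 2·4·14·cos(120°) = 268, so UQ = 2·√67.
Step 2: By the law of cosines on triangle QUC: QC² = (2·√67)² + 2² − 2·2·√67·2·cos(90°) = 272, so QC = 4·√17.

Therefore, the length of QC = 4·√17.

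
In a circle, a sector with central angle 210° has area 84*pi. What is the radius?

Sector area A = πr² × θ/360, so r² = 360A / (πθ).
r² = 360 × 84*pi / (π × 210)
r² = 144
r = 12

12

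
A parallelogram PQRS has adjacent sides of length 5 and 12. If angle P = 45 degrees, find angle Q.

Consecutive angles are supplementary: angle Q = 180 - 45 = 135 degrees.

135 degrees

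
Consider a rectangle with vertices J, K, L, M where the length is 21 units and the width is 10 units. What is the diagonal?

A rectangle's diagonal splits it into two right triangles, with the diagonal as the hypotenuse.
By the Pythagorean theorem, d^2 = 21^2 + 10^2 = 541.
Therefore d = sqrt(541).

sqrt(541)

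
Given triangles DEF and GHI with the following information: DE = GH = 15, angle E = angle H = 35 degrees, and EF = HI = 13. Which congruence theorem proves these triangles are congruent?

The given information matches SAS: Two pairs of corresponding sides and the included angle are equal (Side-Angle-Side).

SAS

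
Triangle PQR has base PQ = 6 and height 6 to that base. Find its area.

Area = (1/2) * base * height
Area = (1/2) * 6 * 6
Area = 18

18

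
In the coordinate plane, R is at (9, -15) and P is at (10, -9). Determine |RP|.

The horizontal distance is |10 - 9| = 1 and the vertical distance is |-9 - -15| = 6.
By the Pythagorean theorem, d = sqrt(1^2 + 6^2) = sqrt(37).

sqrt(37)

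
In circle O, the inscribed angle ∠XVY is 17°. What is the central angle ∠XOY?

By the inscribed angle theorem, the central angle is twice the inscribed angle.
Central angle = 2 × 17° = 34°

34°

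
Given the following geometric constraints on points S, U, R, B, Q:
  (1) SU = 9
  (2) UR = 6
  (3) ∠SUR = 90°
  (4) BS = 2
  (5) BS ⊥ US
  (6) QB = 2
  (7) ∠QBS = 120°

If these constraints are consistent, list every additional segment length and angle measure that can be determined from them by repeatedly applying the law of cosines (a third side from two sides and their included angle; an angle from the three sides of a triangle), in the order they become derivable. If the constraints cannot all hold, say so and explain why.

The constraints are consistent. Derivable facts, in order:
After 1 step:
- SQ = 2·√3
- SR = 3·√13
- UB = √85
After 2 steps:
- ∠BQS = 30°
- ∠BSQ = 30°
- ∠BUS = 12.53°
- ∠RSU = 33.69°
- ∠SBU = 77.47°
- ∠SRU = 56.31°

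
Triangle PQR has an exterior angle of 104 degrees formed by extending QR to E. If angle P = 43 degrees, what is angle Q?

angle Q = 104 - 43 = 61 degrees (exterior angle theorem).

61 degrees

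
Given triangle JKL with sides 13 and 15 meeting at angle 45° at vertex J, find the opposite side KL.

When two sides and the included angle are known, the law of cosines gives the third side.
c^2 = a^2 + b^2 - 2ab cos(C) generalizes the Pythagorean theorem to non-right triangles.
Here: KL^2 = 169 + 225 - 390*(sqrt(2)/2) = 394 - 195*sqrt(2)
KL = sqrt(394 - 195*sqrt(2))

sqrt(394 - 195*sqrt(2))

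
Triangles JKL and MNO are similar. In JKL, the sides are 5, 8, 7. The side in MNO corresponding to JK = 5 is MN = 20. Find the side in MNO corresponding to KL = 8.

Since the triangles are similar, the ratio of corresponding sides is constant.
Scale factor k = MN / JK = 20 / 5 = 4
NO = k * KL = 4 * 8 = 32

32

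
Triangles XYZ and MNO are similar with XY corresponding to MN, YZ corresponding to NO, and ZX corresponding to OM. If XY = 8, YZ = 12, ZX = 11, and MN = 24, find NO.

Similar triangles have proportional sides. Setting up the proportion:
MN / XY = NO / YZ
24 / 8 = NO / 12
NO = 12 * 24 / 8 = 36.

36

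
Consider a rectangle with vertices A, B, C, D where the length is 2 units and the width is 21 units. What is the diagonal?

d = sqrt(2^2 + 21^2) = sqrt(445)

sqrt(445)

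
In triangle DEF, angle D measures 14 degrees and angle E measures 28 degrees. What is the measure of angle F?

Let angle F = x. Then 14 + 28 + x = 180.
x = 180 - 42 = 138 degrees.

138 degrees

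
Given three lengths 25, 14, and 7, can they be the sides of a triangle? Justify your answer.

Check the triangle inequality: 14 + 7 = 21 ≤ 25.
Since the sum of two sides does not exceed the third, no triangle can be formed.

No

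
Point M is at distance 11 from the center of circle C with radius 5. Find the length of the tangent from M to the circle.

Let T be the point of tangency. Then CT ⊥ MT (radius ⊥ tangent).
In right triangle CTM: CM² = CT² + MT²
11² = 5² + MT²
MT² = 96, MT = 4*sqrt(6)

4*sqrt(6)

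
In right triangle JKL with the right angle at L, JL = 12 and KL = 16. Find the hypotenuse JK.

By the Pythagorean theorem: JK^2 = JL^2 + KL^2
JK^2 = 12^2 + 16^2 = 144 + 256 = 400
JK = sqrt(400) = 20

20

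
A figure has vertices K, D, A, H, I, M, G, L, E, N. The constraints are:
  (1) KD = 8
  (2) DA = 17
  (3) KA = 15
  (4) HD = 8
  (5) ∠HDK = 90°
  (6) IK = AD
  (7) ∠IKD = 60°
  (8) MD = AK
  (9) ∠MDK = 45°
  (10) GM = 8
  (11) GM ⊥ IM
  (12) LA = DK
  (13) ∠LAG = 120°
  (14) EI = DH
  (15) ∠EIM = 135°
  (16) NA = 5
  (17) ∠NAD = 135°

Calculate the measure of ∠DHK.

Step 1: By the law of cosines on triangle HDK: HK² = 8² + 8² − 2·8·8·cos(90°) = 128, so HK = 8·√2.
Step 2: By the inverse law of cosines on triangle DHK: cos(∠DHK) = (8² + (8·√2)² − 8²) / (2·8·8·√2) = 128/181.02 = 0.7071, so ∠DHK = 45°.

Therefore, the measure of angle ∠DHK = 45°.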